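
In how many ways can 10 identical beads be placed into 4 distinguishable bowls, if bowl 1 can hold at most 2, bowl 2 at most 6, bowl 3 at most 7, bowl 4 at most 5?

106

By stars and bars, unrestricted non-negative solutions to x_1+…+x_4 = 10 number C(10+3,3) = 286.
Subtract solutions that violate a single cap (substitute x_i' = x_i − (cap_i+1)): x_1 ≥ 3 gives C(10,3) = 120; x_2 ≥ 7 gives C(6,3) = 20; x_3 ≥ 8 gives C(5,3) = 10; x_4 ≥ 6 gives C(7,3) = 35. Together 185.
Add back pairs where two caps are both exceeded: 1 + 0 + 4 + 0 + 0 + 0 = 5.
By inclusion–exclusion the count is 286 − 185 + 5 = 106.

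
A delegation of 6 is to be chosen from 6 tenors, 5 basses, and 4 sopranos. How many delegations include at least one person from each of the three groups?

With no constraint there are C(15,6) = 5005 possible selections.
Selections missing a whole group: no tenors → C(9,6) = 84; no basses → C(10,6) = 210; no sopranos → C(11,6) = 462.
Add back selections omitting two groups (i.e. drawn from a single group): C(6,6) + C(5,6) + C(4,6) = 1.
By inclusion–exclusion: 5005 − 756 + 1 = 4250.

4250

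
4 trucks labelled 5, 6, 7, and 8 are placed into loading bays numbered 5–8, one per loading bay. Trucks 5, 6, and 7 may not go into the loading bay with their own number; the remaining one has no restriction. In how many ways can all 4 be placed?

Let Aᵢ (for i ∈ {5, 6, 7}) be the placements that put truck i in its forbidden loading bay. Any j of these fix j positions, leaving (4−j)! ways to fill the rest, and there are C(3,j) ways to pick which j.
By inclusion–exclusion, the number of valid placements is Σ_{j=0}^{3} (−1)^j C(3,j)·(4−j)!.
Computing: 24 − 18 + 6 − 1 = 11.

11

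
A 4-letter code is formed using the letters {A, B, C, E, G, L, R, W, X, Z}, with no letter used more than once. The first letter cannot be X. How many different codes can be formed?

4536

The first letter has 10−1 = 9 choices (anything except X).
The remaining 3 letters are filled from the other 9 symbols without repetition: 9 × 8 × 7 = 504.
Total: 9 × 504 = 4536.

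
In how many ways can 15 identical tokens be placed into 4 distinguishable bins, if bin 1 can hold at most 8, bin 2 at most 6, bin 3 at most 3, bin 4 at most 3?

48

Without the upper bounds there are C(18,3) = 816 ways to split 15 among 4 bins.
Subtract solutions that violate a single cap (substitute x_i' = x_i − (cap_i+1)): x_1 ≥ 9 gives C(9,3) = 84; x_2 ≥ 7 gives C(11,3) = 165; x_3 ≥ 4 gives C(14,3) = 364; x_4 ≥ 4 gives C(14,3) = 364. Together 977.
Add back pairs where two caps are both exceeded: 0 + 10 + 10 + 35 + 35 + 120 = 210.
Subtract triples: 0 + 0 + 0 + 1 = 1.
By inclusion–exclusion the count is 816 − 977 + 210 − 1 = 48.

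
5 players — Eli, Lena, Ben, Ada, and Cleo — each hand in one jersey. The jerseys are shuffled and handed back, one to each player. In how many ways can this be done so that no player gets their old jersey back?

44

Count assignments avoiding every fixed point. For any j of the 5 players fixed to their old jersey, the other 5−j can be arranged in (5−j)! ways.
By inclusion–exclusion this is Σ_{j=0}^{5} (−1)^j C(5,j)·(5−j)!.
Computing: 120 − 120 + 60 − 20 + 5 − 1 = 44.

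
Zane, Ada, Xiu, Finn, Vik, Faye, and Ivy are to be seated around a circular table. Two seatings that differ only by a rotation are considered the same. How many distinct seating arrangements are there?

720

Fix one person's seat to break rotational symmetry; the remaining 6 people can be arranged in (6)! = 720 ways.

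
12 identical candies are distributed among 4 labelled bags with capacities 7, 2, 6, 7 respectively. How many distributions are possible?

Ignoring the caps, the number of non-negative solutions to x_1+…+x_4 = 12 is C(15,3) = 455.
Subtract solutions that violate a single cap (substitute x_i' = x_i − (cap_i+1)): x_1 ≥ 8 gives C(7,3) = 35; x_2 ≥ 3 gives C(12,3) = 220; x_3 ≥ 7 gives C(8,3) = 56; x_4 ≥ 8 gives C(7,3) = 35. Together 346.
Add back pairs where two caps are both exceeded: 4 + 0 + 0 + 10 + 4 + 0 = 18.
By inclusion–exclusion the count is 455 − 346 + 18 = 127.

127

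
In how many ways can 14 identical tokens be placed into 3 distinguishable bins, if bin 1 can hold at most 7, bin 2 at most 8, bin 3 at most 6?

35

Ignoring the caps, the number of non-negative solutions to x_1+…+x_3 = 14 is C(16,2) = 120.
Subtract solutions that violate a single cap (substitute x_i' = x_i − (cap_i+1)): x_1 ≥ 8 gives C(8,2) = 28; x_2 ≥ 9 gives C(7,2) = 21; x_3 ≥ 7 gives C(9,2) = 36. Together 85.
No two caps can be exceeded simultaneously, so the pair terms are all 0.
By inclusion–exclusion the count is 120 − 85 + 0 = 35.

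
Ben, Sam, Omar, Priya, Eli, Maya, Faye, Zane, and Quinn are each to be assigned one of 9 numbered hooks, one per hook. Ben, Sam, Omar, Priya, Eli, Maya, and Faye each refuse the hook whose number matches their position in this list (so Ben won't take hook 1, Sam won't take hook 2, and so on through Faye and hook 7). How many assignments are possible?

Let Aᵢ (for 1 ≤ i ≤ 7) be the placements that put person i in their forbidden hook. Any j of these fix j positions, leaving (9−j)! ways to fill the rest, and there are C(7,j) ways to pick which j.
By inclusion–exclusion, the number of valid placements is Σ_{j=0}^{7} (−1)^j C(7,j)·(9−j)!.
Computing: 362880 − 282240 + 105840 − 25200 + 4200 − 504 + 42 − 2 = 165016.

165016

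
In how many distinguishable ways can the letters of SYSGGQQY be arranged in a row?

2520

The 8 letters of SYSGGQQY have repeats: G appearing twice, Q appearing twice, S appearing twice, and Y appearing twice.
So there are 8! / (2!·2!·2!·2!) = 2520 distinguishable arrangements.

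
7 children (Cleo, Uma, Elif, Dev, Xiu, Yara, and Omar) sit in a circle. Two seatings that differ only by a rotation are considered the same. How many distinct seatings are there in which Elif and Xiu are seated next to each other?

240

Treat {Elif, Xiu} as one unit (2 internal orders) and seat the resulting 6 units around the table: (5)! circular arrangements.
So 2 × (5)! = 2 × 120 = 240.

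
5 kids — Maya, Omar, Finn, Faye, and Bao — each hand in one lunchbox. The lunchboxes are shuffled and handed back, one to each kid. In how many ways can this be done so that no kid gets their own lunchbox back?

44

Count assignments avoiding every fixed point. For any j of the 5 kids fixed to their own lunchbox, the other 5−j can be arranged in (5−j)! ways.
By inclusion–exclusion this is Σ_{j=0}^{5} (−1)^j C(5,j)·(5−j)!.
Computing: 120 − 120 + 60 − 20 + 5 − 1 = 44.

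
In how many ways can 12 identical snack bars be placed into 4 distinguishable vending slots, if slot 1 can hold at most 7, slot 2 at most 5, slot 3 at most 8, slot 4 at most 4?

200

By stars and bars, unrestricted non-negative solutions to x_1+…+x_4 = 12 number C(12+3,3) = 455.
Subtract solutions that violate a single cap (substitute x_i' = x_i − (cap_i+1)): x_1 ≥ 8 gives C(7,3) = 35; x_2 ≥ 6 gives C(9,3) = 84; x_3 ≥ 9 gives C(6,3) = 20; x_4 ≥ 5 gives C(10,3) = 120. Together 259.
Add back pairs where two caps are both exceeded: 0 + 0 + 0 + 0 + 4 + 0 = 4.
By inclusion–exclusion the count is 455 − 259 + 4 = 200.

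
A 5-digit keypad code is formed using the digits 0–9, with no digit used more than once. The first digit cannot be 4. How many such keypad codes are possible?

The first digit has 10−1 = 9 choices (anything except 4).
The remaining 4 digits are filled from the other 9 symbols without repetition: 9 × 8 × 7 × 6 = 3024.
Total: 9 × 3024 = 27216.

27216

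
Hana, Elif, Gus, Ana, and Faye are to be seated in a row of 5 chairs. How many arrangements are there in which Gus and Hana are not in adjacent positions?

72

There are 5! = 120 arrangements in all. If Gus and Hana are adjacent, merging them into one block gives 2·(4)! = 48 arrangements.
So 120 − 48 = 72 arrangements keep them apart.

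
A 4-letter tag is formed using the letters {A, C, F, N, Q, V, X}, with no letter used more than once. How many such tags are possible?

Choose and order 4 of the 7 symbols: the first letter has 7 options, the next 6, then 5, 4.
That product is 7 × 6 × 5 × 4 = 840.

840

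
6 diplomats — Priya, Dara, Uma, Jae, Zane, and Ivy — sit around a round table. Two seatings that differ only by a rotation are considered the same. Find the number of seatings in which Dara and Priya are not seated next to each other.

72

Without the restriction there are (5)! = 120 seatings.
Those with Dara next to Priya: fuse the pair into one unit and seat 5 units around a circle — 2·(4)! = 48.
Subtracting, 120 − 48 = 72.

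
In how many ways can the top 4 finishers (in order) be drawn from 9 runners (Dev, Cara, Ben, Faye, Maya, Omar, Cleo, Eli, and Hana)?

This is an ordered selection of 4 from 9: P(9,4).
That gives 9 × 8 × 7 × 6 = 3024.

3024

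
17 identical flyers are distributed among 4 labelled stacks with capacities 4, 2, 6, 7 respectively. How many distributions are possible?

By stars and bars, unrestricted non-negative solutions to x_1+…+x_4 = 17 number C(17+3,3) = 1140.
Subtract solutions that violate a single cap (substitute x_i' = x_i − (cap_i+1)): x_1 ≥ 5 gives C(15,3) = 455; x_2 ≥ 3 gives C(17,3) = 680; x_3 ≥ 7 gives C(13,3) = 286; x_4 ≥ 8 gives C(12,3) = 220. Together 1641.
Add back pairs where two caps are both exceeded: 220 + 56 + 35 + 120 + 84 + 10 = 525.
Subtract triples: 10 + 4 + 0 + 0 = 14.
By inclusion–exclusion the count is 1140 − 1641 + 525 − 14 = 10.

10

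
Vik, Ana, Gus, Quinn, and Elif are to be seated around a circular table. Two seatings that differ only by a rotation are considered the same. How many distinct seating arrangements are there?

24

Around a circle, 5 distinct people have 5!/5 = (4)! = 24 rotationally distinct seatings.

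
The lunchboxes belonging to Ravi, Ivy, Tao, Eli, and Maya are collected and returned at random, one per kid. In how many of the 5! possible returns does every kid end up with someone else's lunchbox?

44

Let Aᵢ be the assignments in which kid i gets their own lunchbox. We want the size of the complement of A₁∪…∪A_5.
By inclusion–exclusion this is Σ_{j=0}^{5} (−1)^j C(5,j)·(5−j)!.
Computing: 120 − 120 + 60 − 20 + 5 − 1 = 44.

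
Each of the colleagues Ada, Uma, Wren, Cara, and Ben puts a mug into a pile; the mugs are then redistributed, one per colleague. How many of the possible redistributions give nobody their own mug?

This is the derangement count D_5: permutations of 5 items with no fixed point.
By inclusion–exclusion this is Σ_{j=0}^{5} (−1)^j C(5,j)·(5−j)!.
Computing: 120 − 120 + 60 − 20 + 5 − 1 = 44.

44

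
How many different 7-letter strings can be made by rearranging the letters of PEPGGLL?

Letter multiplicities in PEPGGLL: E×1, G×2, L×2, P×2.
The number of distinct arrangements is 7!/(2!·2!·2!) = 5040/8 = 630.

630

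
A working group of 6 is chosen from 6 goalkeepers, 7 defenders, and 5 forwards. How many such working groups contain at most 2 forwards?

15301

Split by how many forwards are chosen (0 through 2).
Sum: C(5,0)·C(13,6) + C(5,1)·C(13,5) + C(5,2)·C(13,4) = 1716 + 6435 + 7150 = 15301.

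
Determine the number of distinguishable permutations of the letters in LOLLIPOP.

The 8 letters of LOLLIPOP have repeats: L appearing 3 times, O appearing twice, and P appearing twice.
So there are 8! / (3!·2!·2!) = 1680 distinguishable arrangements.

1680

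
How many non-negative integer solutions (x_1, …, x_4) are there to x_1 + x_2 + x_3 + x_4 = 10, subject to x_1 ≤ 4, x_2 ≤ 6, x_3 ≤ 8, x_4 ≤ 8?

202

Ignoring the caps, the number of non-negative solutions to x_1+…+x_4 = 10 is C(13,3) = 286.
Subtract solutions that violate a single cap (substitute x_i' = x_i − (cap_i+1)): x_1 ≥ 5 gives C(8,3) = 56; x_2 ≥ 7 gives C(6,3) = 20; x_3 ≥ 9 gives C(4,3) = 4; x_4 ≥ 9 gives C(4,3) = 4. Together 84.
No two caps can be exceeded simultaneously, so the pair terms are all 0.
By inclusion–exclusion the count is 286 − 84 + 0 = 202.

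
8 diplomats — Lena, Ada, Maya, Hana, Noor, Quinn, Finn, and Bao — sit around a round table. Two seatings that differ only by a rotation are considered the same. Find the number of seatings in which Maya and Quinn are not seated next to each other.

3600

Without the restriction there are (7)! = 5040 seatings.
Seatings with Maya beside Quinn: treat them as a block with 2 internal orders, giving 2 × (6)! = 1440.
Subtracting, 5040 − 1440 = 3600.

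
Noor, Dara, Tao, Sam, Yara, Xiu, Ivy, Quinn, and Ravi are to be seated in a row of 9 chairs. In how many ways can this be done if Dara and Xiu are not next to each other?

Of the 9! = 362880 arrangements, those with Dara and Xiu adjacent number 2 × 8! = 80640 (treat the pair as a block with 2 internal orders).
Complementary counting: 362880 − 80640 = 282240.

282240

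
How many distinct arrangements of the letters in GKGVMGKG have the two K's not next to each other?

630

Total arrangements of GKGVMGKG: 8!/(4!·2!) = 840.
Arrangements with the K's together: treat KK as one letter, giving (7)!/(4!) = 210.
Hence 840 − 210 = 630.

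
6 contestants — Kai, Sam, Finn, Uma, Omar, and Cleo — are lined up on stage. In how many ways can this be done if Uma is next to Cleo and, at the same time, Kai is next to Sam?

96

Treat {Uma,Cleo} as one block (2 orders) and {Kai,Sam} as another (2 orders).
That leaves 4 units to arrange: 2 × 2 × 4! = 4 × 24 = 96.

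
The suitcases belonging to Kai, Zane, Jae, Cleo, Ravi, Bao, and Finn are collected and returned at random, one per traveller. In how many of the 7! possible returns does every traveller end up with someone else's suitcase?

Let Aᵢ be the assignments in which traveller i gets their own suitcase. We want the size of the complement of A₁∪…∪A_7.
By inclusion–exclusion this is Σ_{j=0}^{7} (−1)^j C(7,j)·(7−j)!.
Computing: 5040 − 5040 + 2520 − 840 + 210 − 42 + 7 − 1 = 1854.

1854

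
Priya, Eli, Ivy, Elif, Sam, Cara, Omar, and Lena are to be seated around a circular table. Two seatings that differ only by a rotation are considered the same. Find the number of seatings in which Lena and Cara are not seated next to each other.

3600

All circular seatings of 8 people number (7)! = 5040.
Those with Lena next to Cara: fuse the pair into one unit and seat 7 units around a circle — 2·(6)! = 1440.
Subtracting, 5040 − 1440 = 3600.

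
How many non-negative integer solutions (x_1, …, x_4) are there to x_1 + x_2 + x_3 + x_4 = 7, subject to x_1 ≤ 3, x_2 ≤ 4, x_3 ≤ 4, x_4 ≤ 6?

79

By stars and bars, unrestricted non-negative solutions to x_1+…+x_4 = 7 number C(7+3,3) = 120.
Subtract solutions that violate a single cap (substitute x_i' = x_i − (cap_i+1)): x_1 ≥ 4 gives C(6,3) = 20; x_2 ≥ 5 gives C(5,3) = 10; x_3 ≥ 5 gives C(5,3) = 10; x_4 ≥ 7 gives C(3,3) = 1. Together 41.
No two caps can be exceeded simultaneously, so the pair terms are all 0.
By inclusion–exclusion the count is 120 − 41 + 0 = 79.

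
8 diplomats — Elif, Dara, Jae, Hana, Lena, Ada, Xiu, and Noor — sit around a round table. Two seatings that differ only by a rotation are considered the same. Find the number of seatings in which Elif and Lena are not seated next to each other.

3600

All circular seatings of 8 people number (7)! = 5040.
Those with Elif next to Lena: fuse the pair into one unit and seat 7 units around a circle — 2·(6)! = 1440.
Subtracting, 5040 − 1440 = 3600.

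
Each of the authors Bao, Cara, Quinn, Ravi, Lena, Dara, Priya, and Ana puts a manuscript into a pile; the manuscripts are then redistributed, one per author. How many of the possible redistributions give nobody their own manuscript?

14833

This is the derangement count D_8: permutations of 8 items with no fixed point.
By inclusion–exclusion this is Σ_{j=0}^{8} (−1)^j C(8,j)·(8−j)!.
Computing: 40320 − 40320 + 20160 − 6720 + 1680 − 336 + 56 − 8 + 1 = 14833.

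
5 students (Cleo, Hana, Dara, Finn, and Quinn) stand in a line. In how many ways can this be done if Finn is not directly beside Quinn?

There are 5! = 120 arrangements in all. If Finn and Quinn are adjacent, merging them into one block gives 2·(4)! = 48 arrangements.
Complementary counting: 120 − 48 = 72.

72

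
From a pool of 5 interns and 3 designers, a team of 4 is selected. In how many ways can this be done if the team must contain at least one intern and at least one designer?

65

Total 4-person selections from all 8: C(8,4) = 70.
Selections missing a whole group: no interns → C(3,4) = 0; no designers → C(5,4) = 5.
Both groups omitted at once is impossible, so 70 − 5 = 65.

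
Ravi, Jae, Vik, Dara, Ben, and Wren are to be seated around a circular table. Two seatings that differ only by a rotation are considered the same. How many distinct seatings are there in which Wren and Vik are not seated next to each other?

72

Without the restriction there are (5)! = 120 seatings.
Seatings with Wren beside Vik: treat them as a block with 2 internal orders, giving 2 × (4)! = 48.
Subtracting, 120 − 48 = 72.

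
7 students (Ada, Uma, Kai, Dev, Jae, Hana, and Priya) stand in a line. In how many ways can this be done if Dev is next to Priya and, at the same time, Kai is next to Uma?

480

Treat {Dev,Priya} as one block (2 orders) and {Kai,Uma} as another (2 orders).
That leaves 5 units to arrange: 2 × 2 × 5! = 4 × 120 = 480.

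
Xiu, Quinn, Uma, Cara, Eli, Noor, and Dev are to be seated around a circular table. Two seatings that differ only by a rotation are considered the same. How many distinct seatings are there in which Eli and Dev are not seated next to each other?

All circular seatings of 7 people number (6)! = 720.
Those with Eli next to Dev: fuse the pair into one unit and seat 6 units around a circle — 2·(5)! = 240.
Subtracting, 720 − 240 = 480.

480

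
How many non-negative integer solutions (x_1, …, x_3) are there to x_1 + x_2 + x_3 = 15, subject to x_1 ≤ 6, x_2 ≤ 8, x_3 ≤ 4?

Ignoring the caps, the number of non-negative solutions to x_1+…+x_3 = 15 is C(17,2) = 136.
Subtract solutions that violate a single cap (substitute x_i' = x_i − (cap_i+1)): x_1 ≥ 7 gives C(10,2) = 45; x_2 ≥ 9 gives C(8,2) = 28; x_3 ≥ 5 gives C(12,2) = 66. Together 139.
Add back pairs where two caps are both exceeded: 0 + 10 + 3 = 13.
By inclusion–exclusion the count is 136 − 139 + 13 = 10.

10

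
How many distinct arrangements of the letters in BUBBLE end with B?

60

Fix B in the last position and arrange the remaining 5 letters.
Those 5 letters have B appearing twice, giving (5)!/(2!) = 60.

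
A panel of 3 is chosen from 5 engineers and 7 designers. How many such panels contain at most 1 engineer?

Split by how many engineers are chosen (0 through 1).
Sum: C(5,0)·C(7,3) + C(5,1)·C(7,2) = 35 + 105 = 140.

140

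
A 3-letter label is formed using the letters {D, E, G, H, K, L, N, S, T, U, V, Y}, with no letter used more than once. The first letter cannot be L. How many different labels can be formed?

The first letter has 12−1 = 11 choices (anything except L).
The remaining 2 letters are filled from the other 11 symbols without repetition: 11 × 10 = 110.
Total: 11 × 110 = 1210.

1210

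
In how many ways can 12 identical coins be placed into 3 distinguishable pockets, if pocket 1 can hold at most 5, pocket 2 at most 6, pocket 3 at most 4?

Without the upper bounds there are C(14,2) = 91 ways to split 12 among 3 pockets.
Subtract solutions that violate a single cap (substitute x_i' = x_i − (cap_i+1)): x_1 ≥ 6 gives C(8,2) = 28; x_2 ≥ 7 gives C(7,2) = 21; x_3 ≥ 5 gives C(9,2) = 36. Together 85.
Add back pairs where two caps are both exceeded: 0 + 3 + 1 = 4.
By inclusion–exclusion the count is 91 − 85 + 4 = 10.

10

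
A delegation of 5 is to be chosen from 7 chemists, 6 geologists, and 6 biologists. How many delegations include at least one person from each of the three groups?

With no constraint there are C(19,5) = 11628 possible selections.
Subtract selections that omit an entire group: no chemists → C(12,5) = 792; no geologists → C(13,5) = 1287; no biologists → C(13,5) = 1287.
Add back selections omitting two groups (i.e. drawn from a single group): C(7,5) + C(6,5) + C(6,5) = 33.
By inclusion–exclusion: 11628 − 3366 + 33 = 8295.

8295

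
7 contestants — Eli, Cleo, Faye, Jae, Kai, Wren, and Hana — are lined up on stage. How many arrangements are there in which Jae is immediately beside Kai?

Treat {Jae, Kai} as a single unit. There are 6 units to order, and the pair itself can be ordered 2 ways.
So the count is 2·(6)! = 1440.

1440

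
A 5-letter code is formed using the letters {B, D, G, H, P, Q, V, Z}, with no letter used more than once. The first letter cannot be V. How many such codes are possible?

The first letter has 8−1 = 7 choices (anything except V).
The remaining 4 letters are filled from the other 7 symbols without repetition: 7 × 6 × 5 × 4 = 840.
Total: 7 × 840 = 5880.

5880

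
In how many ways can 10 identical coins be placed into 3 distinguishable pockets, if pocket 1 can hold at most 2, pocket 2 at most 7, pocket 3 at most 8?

Without the upper bounds there are C(12,2) = 66 ways to split 10 among 3 pockets.
Subtract solutions that violate a single cap (substitute x_i' = x_i − (cap_i+1)): x_1 ≥ 3 gives C(9,2) = 36; x_2 ≥ 8 gives C(4,2) = 6; x_3 ≥ 9 gives C(3,2) = 3. Together 45.
No two caps can be exceeded simultaneously, so the pair terms are all 0.
By inclusion–exclusion the count is 66 − 45 + 0 = 21.

21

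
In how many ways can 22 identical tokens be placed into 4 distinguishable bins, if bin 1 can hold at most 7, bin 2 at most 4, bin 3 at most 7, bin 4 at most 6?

10

By stars and bars, unrestricted non-negative solutions to x_1+…+x_4 = 22 number C(22+3,3) = 2300.
Subtract solutions that violate a single cap (substitute x_i' = x_i − (cap_i+1)): x_1 ≥ 8 gives C(17,3) = 680; x_2 ≥ 5 gives C(20,3) = 1140; x_3 ≥ 8 gives C(17,3) = 680; x_4 ≥ 7 gives C(18,3) = 816. Together 3316.
Add back pairs where two caps are both exceeded: 220 + 84 + 120 + 220 + 286 + 120 = 1050.
Subtract triples: 4 + 10 + 0 + 10 = 24.
By inclusion–exclusion the count is 2300 − 3316 + 1050 − 24 = 10.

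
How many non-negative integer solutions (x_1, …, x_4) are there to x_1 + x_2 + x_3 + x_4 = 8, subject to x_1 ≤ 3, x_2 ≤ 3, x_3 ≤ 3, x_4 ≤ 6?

59

Ignoring the caps, the number of non-negative solutions to x_1+…+x_4 = 8 is C(11,3) = 165.
Subtract solutions that violate a single cap (substitute x_i' = x_i − (cap_i+1)): x_1 ≥ 4 gives C(7,3) = 35; x_2 ≥ 4 gives C(7,3) = 35; x_3 ≥ 4 gives C(7,3) = 35; x_4 ≥ 7 gives C(4,3) = 4. Together 109.
Add back pairs where two caps are both exceeded: 1 + 1 + 0 + 1 + 0 + 0 = 3.
By inclusion–exclusion the count is 165 − 109 + 3 = 59.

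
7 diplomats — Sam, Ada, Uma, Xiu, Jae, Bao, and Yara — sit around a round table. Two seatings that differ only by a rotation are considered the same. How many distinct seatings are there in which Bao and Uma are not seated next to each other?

480

Without the restriction there are (6)! = 720 seatings.
Seatings with Bao beside Uma: treat them as a block with 2 internal orders, giving 2 × (5)! = 240.
Subtracting, 720 − 240 = 480.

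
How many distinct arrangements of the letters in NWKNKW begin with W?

With the first slot taken by W, it remains to arrange the other 5 letters (NKNKW).
Those 5 letters have K appearing twice and N appearing twice, giving (5)!/(2!·2!) = 30.

30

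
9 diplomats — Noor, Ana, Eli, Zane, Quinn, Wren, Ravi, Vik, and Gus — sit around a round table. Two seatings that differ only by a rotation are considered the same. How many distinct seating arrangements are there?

40320

Fix one person's seat to break rotational symmetry; the remaining 8 people can be arranged in (8)! = 40320 ways.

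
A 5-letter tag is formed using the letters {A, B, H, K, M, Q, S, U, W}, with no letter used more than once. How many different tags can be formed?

Choose and order 5 of the 9 symbols: the first letter has 9 options, the next 8, and so on down to 5.
That product is 9 × 8 × 7 × 6 × 5 = 15120.

15120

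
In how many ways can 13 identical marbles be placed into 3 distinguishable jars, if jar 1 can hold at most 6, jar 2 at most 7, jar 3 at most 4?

15

Without the upper bounds there are C(15,2) = 105 ways to split 13 among 3 jars.
Subtract solutions that violate a single cap (substitute x_i' = x_i − (cap_i+1)): x_1 ≥ 7 gives C(8,2) = 28; x_2 ≥ 8 gives C(7,2) = 21; x_3 ≥ 5 gives C(10,2) = 45. Together 94.
Add back pairs where two caps are both exceeded: 0 + 3 + 1 = 4.
By inclusion–exclusion the count is 105 − 94 + 4 = 15.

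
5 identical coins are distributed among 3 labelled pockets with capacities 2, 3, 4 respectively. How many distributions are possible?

Ignoring the caps, the number of non-negative solutions to x_1+…+x_3 = 5 is C(7,2) = 21.
Subtract solutions that violate a single cap (substitute x_i' = x_i − (cap_i+1)): x_1 ≥ 3 gives C(4,2) = 6; x_2 ≥ 4 gives C(3,2) = 3; x_3 ≥ 5 gives C(2,2) = 1. Together 10.
No two caps can be exceeded simultaneously, so the pair terms are all 0.
By inclusion–exclusion the count is 21 − 10 + 0 = 11.

11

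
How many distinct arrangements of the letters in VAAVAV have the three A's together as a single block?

Treat the 3 copies of A as a single block. The multiset to arrange is then {AAA, V, V, V}, 4 items in all.
That gives (4)!/(3!) = 4 arrangements.

4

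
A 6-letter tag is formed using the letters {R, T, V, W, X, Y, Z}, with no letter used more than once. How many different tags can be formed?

Choose and order 6 of the 7 symbols: the first letter has 7 options, the next 6, and so on down to 2.
7 × 6 × 5 × 4 × 3 × 2 = 5040.

5040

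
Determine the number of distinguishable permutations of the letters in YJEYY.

YJEYY has 5 letters with Y appearing 3 times.
The number of distinct arrangements is 5!/(3!) = 120/6 = 20.

20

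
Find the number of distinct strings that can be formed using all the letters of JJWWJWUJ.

Letter multiplicities in JJWWJWUJ: J×4, U×1, W×3.
So there are 8! / (4!·3!) = 280 distinguishable arrangements.

280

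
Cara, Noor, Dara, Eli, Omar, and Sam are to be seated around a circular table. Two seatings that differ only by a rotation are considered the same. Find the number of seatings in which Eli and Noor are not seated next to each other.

Without the restriction there are (5)! = 120 seatings.
Those with Eli next to Noor: fuse the pair into one unit and seat 5 units around a circle — 2·(4)! = 48.
Subtracting, 120 − 48 = 72.

72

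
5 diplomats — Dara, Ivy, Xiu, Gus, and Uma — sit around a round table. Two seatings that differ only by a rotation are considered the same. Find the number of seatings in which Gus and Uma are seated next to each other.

Treat {Gus, Uma} as one unit (2 internal orders) and seat the resulting 4 units around the table: (3)! circular arrangements.
So 2 × (3)! = 2 × 6 = 12.

12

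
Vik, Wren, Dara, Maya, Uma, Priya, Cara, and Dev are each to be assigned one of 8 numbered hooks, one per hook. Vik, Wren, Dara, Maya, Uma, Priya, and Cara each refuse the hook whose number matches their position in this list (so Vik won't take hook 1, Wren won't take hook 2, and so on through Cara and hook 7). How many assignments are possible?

Let Aᵢ (for 1 ≤ i ≤ 7) be the placements that put person i in their forbidden hook. Any j of these fix j positions, leaving (8−j)! ways to fill the rest, and there are C(7,j) ways to pick which j.
By inclusion–exclusion, the number of valid placements is Σ_{j=0}^{7} (−1)^j C(7,j)·(8−j)!.
Computing: 40320 − 35280 + 15120 − 4200 + 840 − 126 + 14 − 1 = 16687.

16687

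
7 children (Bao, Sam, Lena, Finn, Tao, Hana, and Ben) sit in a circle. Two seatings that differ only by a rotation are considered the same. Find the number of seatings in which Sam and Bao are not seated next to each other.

All circular seatings of 7 people number (6)! = 720.
Seatings with Sam beside Bao: treat them as a block with 2 internal orders, giving 2 × (5)! = 240.
Subtracting, 720 − 240 = 480.

480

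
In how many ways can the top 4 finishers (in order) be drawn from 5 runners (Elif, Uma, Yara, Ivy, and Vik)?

This is an ordered selection of 4 from 5: P(5,4).
That gives 5 × 4 × 3 × 2 = 120.

120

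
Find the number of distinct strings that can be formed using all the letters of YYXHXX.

Letter multiplicities in YYXHXX: H×1, X×3, Y×2.
The number of distinct arrangements is 6!/(3!·2!) = 720/12 = 60.

60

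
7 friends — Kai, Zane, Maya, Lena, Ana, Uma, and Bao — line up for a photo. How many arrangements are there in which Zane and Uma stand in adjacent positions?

1440

Place the 5 others and the Zane-Uma pair as 6 objects in a line; the pair has 2 internal arrangements.
That gives 2 × 6! = 2 × 720 = 1440.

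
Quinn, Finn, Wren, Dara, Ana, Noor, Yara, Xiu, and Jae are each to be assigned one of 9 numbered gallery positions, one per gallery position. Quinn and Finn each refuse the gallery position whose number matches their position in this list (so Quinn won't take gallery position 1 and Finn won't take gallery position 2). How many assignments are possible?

287280

Let Aᵢ (for i ∈ {1, 2}) be the placements that put person i in their forbidden gallery position. Any j of these fix j positions, leaving (9−j)! ways to fill the rest, and there are C(2,j) ways to pick which j.
By inclusion–exclusion, the number of valid placements is Σ_{j=0}^{2} (−1)^j C(2,j)·(9−j)!.
Computing: 362880 − 80640 + 5040 = 287280.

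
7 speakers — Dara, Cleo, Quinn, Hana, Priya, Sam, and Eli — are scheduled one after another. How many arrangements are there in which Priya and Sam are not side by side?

3600

Of the 7! = 5040 arrangements, those with Priya and Sam adjacent number 2 × 6! = 1440 (treat the pair as a block with 2 internal orders).
So 5040 − 1440 = 3600 arrangements keep them apart.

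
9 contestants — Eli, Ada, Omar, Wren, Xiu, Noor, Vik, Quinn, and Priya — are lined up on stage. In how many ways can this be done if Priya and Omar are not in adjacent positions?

There are 9! = 362880 arrangements in all. If Priya and Omar are adjacent, merging them into one block gives 2·(8)! = 80640 arrangements.
Complementary counting: 362880 − 80640 = 282240.

282240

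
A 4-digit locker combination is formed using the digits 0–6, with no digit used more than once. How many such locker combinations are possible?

840

This is a permutation of 4 out of 7: P(7,4) = 7!/3!.
That product is 7 × 6 × 5 × 4 = 840.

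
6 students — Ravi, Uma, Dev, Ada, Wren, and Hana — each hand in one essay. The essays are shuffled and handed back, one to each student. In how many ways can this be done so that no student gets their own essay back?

265

Let Aᵢ be the assignments in which student i gets their own essay. We want the size of the complement of A₁∪…∪A_6.
By inclusion–exclusion this is Σ_{j=0}^{6} (−1)^j C(6,j)·(6−j)!.
Computing: 720 − 720 + 360 − 120 + 30 − 6 + 1 = 265.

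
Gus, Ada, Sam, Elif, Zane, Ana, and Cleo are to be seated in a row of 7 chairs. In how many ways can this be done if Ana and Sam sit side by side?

1440

Place the 5 others and the Ana-Sam pair as 6 objects in a line; the pair has 2 internal arrangements.
So the count is 2·(6)! = 1440.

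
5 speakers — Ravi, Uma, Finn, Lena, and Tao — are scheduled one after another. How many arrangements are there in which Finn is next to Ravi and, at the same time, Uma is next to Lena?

24

Treat {Finn,Ravi} as one block (2 orders) and {Uma,Lena} as another (2 orders).
That leaves 3 units to arrange: 2 × 2 × 3! = 4 × 6 = 24.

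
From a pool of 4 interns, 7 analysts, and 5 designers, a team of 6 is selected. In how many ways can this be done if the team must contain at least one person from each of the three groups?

6545

With no constraint there are C(16,6) = 8008 possible selections.
Subtract selections that omit an entire group: no interns → C(12,6) = 924; no analysts → C(9,6) = 84; no designers → C(11,6) = 462.
Add back selections omitting two groups (i.e. drawn from a single group): C(4,6) + C(7,6) + C(5,6) = 7.
By inclusion–exclusion: 8008 − 1470 + 7 = 6545.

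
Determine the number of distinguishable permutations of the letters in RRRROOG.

105

Letter multiplicities in RRRROOG: G×1, O×2, R×4.
So there are 7! / (4!·2!) = 105 distinguishable arrangements.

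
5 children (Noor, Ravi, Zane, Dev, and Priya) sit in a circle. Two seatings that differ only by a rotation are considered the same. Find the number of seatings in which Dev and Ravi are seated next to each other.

12

Glue Dev and Ravi into a block (2 internal orders). Seating 4 units around a circle gives (3)! arrangements.
So 2 × (3)! = 2 × 6 = 12.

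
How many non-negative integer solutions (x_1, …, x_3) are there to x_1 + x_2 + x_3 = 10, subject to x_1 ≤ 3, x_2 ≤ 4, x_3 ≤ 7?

Without the upper bounds there are C(12,2) = 66 ways to split 10 among 3 variables.
Subtract solutions that violate a single cap (substitute x_i' = x_i − (cap_i+1)): x_1 ≥ 4 gives C(8,2) = 28; x_2 ≥ 5 gives C(7,2) = 21; x_3 ≥ 8 gives C(4,2) = 6. Together 55.
Add back pairs where two caps are both exceeded: 3 + 0 + 0 = 3.
By inclusion–exclusion the count is 66 − 55 + 3 = 14.

14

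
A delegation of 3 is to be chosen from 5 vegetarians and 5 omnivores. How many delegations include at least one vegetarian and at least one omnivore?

100

With no constraint there are C(10,3) = 120 possible selections.
Selections missing a whole group: no vegetarians → C(5,3) = 10; no omnivores → C(5,3) = 10.
Both groups omitted at once is impossible, so 120 − 20 = 100.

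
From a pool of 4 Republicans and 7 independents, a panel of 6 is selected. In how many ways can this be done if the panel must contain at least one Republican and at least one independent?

With no constraint there are C(11,6) = 462 possible selections.
Selections missing a whole group: no Republicans → C(7,6) = 7; no independents → C(4,6) = 0.
Both groups omitted at once is impossible, so 462 − 7 = 455.

455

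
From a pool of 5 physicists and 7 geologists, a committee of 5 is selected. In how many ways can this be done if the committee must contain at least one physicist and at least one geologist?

770

Unrestricted: C(12,5) = 792 ways to pick any 5 of the 12.
Subtract selections that omit an entire group: no physicists → C(7,5) = 21; no geologists → C(5,5) = 1.
Both groups omitted at once is impossible, so 792 − 22 = 770.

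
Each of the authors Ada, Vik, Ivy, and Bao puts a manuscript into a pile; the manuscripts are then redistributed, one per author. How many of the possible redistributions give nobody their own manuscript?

9

Count assignments avoiding every fixed point. For any j of the 4 authors fixed to their own manuscript, the other 4−j can be arranged in (4−j)! ways.
By inclusion–exclusion this is Σ_{j=0}^{4} (−1)^j C(4,j)·(4−j)!.
Computing: 24 − 24 + 12 − 4 + 1 = 9.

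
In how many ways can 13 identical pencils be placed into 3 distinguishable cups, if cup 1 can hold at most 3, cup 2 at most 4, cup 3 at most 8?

Ignoring the caps, the number of non-negative solutions to x_1+…+x_3 = 13 is C(15,2) = 105.
Subtract solutions that violate a single cap (substitute x_i' = x_i − (cap_i+1)): x_1 ≥ 4 gives C(11,2) = 55; x_2 ≥ 5 gives C(10,2) = 45; x_3 ≥ 9 gives C(6,2) = 15. Together 115.
Add back pairs where two caps are both exceeded: 15 + 1 + 0 = 16.
By inclusion–exclusion the count is 105 − 115 + 16 = 6.

6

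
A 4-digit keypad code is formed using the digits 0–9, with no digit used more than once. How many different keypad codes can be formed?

With no repetition, fill the 4 digits in order: 10 choices, then 9, down to 7.
That product is 10 × 9 × 8 × 7 = 5040.

5040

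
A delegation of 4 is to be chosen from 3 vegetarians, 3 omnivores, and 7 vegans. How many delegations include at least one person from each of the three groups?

315

With no constraint there are C(13,4) = 715 possible selections.
Subtract selections that omit an entire group: no vegetarians → C(10,4) = 210; no omnivores → C(10,4) = 210; no vegans → C(6,4) = 15.
Add back selections omitting two groups (i.e. drawn from a single group): C(3,4) + C(3,4) + C(7,4) = 35.
By inclusion–exclusion: 715 − 435 + 35 = 315.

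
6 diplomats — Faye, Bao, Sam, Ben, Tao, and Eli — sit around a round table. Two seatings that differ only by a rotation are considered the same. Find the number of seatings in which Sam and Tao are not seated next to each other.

72

Without the restriction there are (5)! = 120 seatings.
Seatings with Sam beside Tao: treat them as a block with 2 internal orders, giving 2 × (4)! = 48.
Subtracting, 120 − 48 = 72.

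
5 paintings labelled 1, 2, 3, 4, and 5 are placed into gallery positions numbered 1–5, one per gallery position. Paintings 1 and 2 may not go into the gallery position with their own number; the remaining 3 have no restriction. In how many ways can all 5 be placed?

78

Let Aᵢ (for i ∈ {1, 2}) be the placements that put painting i in its forbidden gallery position. Any j of these fix j positions, leaving (5−j)! ways to fill the rest, and there are C(2,j) ways to pick which j.
By inclusion–exclusion, the number of valid placements is Σ_{j=0}^{2} (−1)^j C(2,j)·(5−j)!.
Computing: 120 − 48 + 6 = 78.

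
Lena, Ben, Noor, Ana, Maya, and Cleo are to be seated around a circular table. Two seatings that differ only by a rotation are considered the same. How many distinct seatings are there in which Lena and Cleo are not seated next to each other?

Without the restriction there are (5)! = 120 seatings.
Seatings with Lena beside Cleo: treat them as a block with 2 internal orders, giving 2 × (4)! = 48.
Subtracting, 120 − 48 = 72.

72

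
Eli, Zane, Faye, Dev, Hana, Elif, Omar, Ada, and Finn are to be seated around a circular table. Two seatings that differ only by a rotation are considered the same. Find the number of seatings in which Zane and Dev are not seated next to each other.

30240

Without the restriction there are (8)! = 40320 seatings.
Those with Zane next to Dev: fuse the pair into one unit and seat 8 units around a circle — 2·(7)! = 10080.
Subtracting, 40320 − 10080 = 30240.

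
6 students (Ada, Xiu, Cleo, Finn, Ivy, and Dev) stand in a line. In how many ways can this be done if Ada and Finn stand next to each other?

Treat {Ada, Finn} as a single unit. There are 5 units to order, and the pair itself can be ordered 2 ways.
So the count is 2·(5)! = 240.

240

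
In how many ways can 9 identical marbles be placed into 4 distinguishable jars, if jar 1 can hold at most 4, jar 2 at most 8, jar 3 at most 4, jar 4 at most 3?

95

Ignoring the caps, the number of non-negative solutions to x_1+…+x_4 = 9 is C(12,3) = 220.
Subtract solutions that violate a single cap (substitute x_i' = x_i − (cap_i+1)): x_1 ≥ 5 gives C(7,3) = 35; x_2 ≥ 9 gives C(3,3) = 1; x_3 ≥ 5 gives C(7,3) = 35; x_4 ≥ 4 gives C(8,3) = 56. Together 127.
Add back pairs where two caps are both exceeded: 0 + 0 + 1 + 0 + 0 + 1 = 2.
By inclusion–exclusion the count is 220 − 127 + 2 = 95.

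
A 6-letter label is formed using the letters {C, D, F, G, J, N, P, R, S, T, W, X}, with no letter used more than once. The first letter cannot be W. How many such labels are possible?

609840

The first letter has 12−1 = 11 choices (anything except W).
The remaining 5 letters are filled from the other 11 symbols without repetition: 11 × 10 × 9 × 8 × 7 = 55440.
Total: 11 × 55440 = 609840.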